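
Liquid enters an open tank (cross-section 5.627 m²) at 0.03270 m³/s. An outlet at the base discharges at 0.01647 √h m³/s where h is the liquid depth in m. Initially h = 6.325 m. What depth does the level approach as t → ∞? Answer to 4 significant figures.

Accumulation of liquid (constant cross-section A): A dh/dt = Q_in − 0.01647 √h. At steady state dh/dt = 0:
Q_in = 0.01647 √h_ss ⇒ √h_ss = 0.03270/0.01647 = 1.98543.
h_ss = 1.98543² = 3.94192 m. (Since h₀ = 6.325 m > h_ss, the level will fall toward this value.)

3.942 m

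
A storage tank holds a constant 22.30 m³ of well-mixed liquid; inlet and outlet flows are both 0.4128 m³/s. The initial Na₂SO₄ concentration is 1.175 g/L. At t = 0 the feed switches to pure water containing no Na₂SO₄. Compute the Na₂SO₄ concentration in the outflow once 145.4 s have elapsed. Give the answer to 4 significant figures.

Transient balance on the dissolved component: V dC/dt = Q(C_in − C).
Time constant τ = V/Q = 22.30/0.4128 = 54.0213 s.
This is linear first-order; C(t) = C_in + (C₀ − C_in) e^(−t/τ).
C(145.4) = 0 + (1.175 − 0)·e^(−145.4/54.0213) = 0 + (1.17500)·0.0677772 = 0.0796382 g/L.

0.07964 g/L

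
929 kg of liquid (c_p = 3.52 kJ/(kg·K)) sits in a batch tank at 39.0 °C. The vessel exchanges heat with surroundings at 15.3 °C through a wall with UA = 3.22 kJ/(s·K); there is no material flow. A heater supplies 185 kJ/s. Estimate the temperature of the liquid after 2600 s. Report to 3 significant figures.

Heat balance on the well-mixed liquid: M c_p dT/dt = −UA(T − T_amb) + Q̇.
dT/dt = (T_ss − T)/τ with T_ss = T_amb + Q̇/UA = 15.3 + 185/3.22 = 72.753 °C, τ = M c_p/UA = 929·3.52/3.22 = 1015.6 s.
Integrating: T(t) = T_ss + (T₀ − T_ss) e^(−t/τ).
T(2600) = 72.753 + (-33.753)·0.077291 = 70.145 °C.

70.1 °C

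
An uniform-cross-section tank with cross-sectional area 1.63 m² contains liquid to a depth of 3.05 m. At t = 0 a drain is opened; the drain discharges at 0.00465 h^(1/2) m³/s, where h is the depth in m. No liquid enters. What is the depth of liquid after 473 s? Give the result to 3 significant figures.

With no inflow, A dh/dt = −0.00465 √h.
This is separable: 2 d(√h)/dt = −0.00465/A, so √h = √h₀ − (0.00465/(2A)) t.
√h = √3.05 − 0.00465·473/(2·1.63) = 1.7464 − 0.67468 = 1.0717.
h = 1.0717² = 1.1486 m.

1.15 m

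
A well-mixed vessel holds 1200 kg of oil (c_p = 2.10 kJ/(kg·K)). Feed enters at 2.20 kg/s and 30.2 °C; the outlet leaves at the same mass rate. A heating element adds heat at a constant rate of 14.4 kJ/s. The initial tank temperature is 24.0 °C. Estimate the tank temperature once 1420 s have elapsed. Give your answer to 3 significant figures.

Heat balance on the well-mixed liquid: M c_p dT/dt = ṁ c_p (T_in − T) + 14.4.
Rearrange: dT/dt = (T_ss − T)/τ with τ = M/ṁ = 545.45 s and T_ss = T_in + Q̇/(ṁ c_p) = 33.317 °C.
This is linear first-order; T(t) = T_ss + (T₀ − T_ss) e^(−t/τ).
T(1420) = 33.317 + (-9.3169)·e^(−1420/545.45) = 33.317 + (-9.3169)·0.074026 = 32.627 °C.

32.6 °C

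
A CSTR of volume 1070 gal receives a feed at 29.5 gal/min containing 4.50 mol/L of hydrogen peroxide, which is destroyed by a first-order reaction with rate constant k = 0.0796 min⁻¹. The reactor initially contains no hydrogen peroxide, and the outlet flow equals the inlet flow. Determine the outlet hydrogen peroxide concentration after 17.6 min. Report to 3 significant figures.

Species balance: V dC/dt = Q C_in − Q C − k V C.
dC/dt = (Q/V) C_in − (Q/V + k) C; effective rate a = Q/V + k = 0.027570 + 0.0796 = 0.10717 min⁻¹.
C_ss = Q C_in/(Q + kV) = 1.1576 mol/L; C(t) = C_ss + (C₀ − C_ss) e^(−a t).
C(17.6) = 1.1576 + (-1.1576)·e^(−0.10717·17.6) = 1.1576 + (-1.1576)·0.15165 = 0.98209 mol/L.

0.982 mol/L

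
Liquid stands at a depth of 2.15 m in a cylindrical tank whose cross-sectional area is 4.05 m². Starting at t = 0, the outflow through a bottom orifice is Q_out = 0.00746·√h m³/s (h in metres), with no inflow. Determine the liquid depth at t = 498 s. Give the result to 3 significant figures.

A dh/dt = −Q_out = −0.00746 √h.
Separate and integrate: 2(√h − √h₀) = −(0.00746/A) t.
√h = √2.15 − 0.00746·498/(2·4.05) = 1.4663 − 0.45865 = 1.0076.
h = 1.0076² = 1.0153 m.

1.02 m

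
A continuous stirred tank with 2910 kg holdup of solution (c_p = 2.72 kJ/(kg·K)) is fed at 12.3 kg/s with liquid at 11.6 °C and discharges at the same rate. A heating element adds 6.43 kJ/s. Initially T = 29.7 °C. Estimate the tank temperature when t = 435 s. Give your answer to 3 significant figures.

Heat balance on the well-mixed liquid: M c_p dT/dt = ṁ c_p (T_in − T) + 6.43.
Rearrange: dT/dt = (T_ss − T)/τ with τ = M/ṁ = 236.59 s and T_ss = T_in + Q̇/(ṁ c_p) = 11.792 °C.
T approaches T_ss exponentially: T(t) = T_ss + (T₀ − T_ss) e^(−t/τ).
T(435) = 11.792 + (17.908)·e^(−435/236.59) = 11.792 + (17.908)·0.15903 = 14.640 °C.

14.6 °C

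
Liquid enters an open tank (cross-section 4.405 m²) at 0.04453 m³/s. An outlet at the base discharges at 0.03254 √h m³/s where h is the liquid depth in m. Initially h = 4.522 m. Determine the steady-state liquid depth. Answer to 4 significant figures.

1.873 m

Level balance: A dh/dt = 0.04453 − 0.03254 √h. Setting dh/dt = 0:
Q_in = 0.03254 √h_ss ⇒ √h_ss = 0.04453/0.03254 = 1.36847.
h_ss = 1.36847² = 1.87271 m. (Since h₀ = 4.522 m > h_ss, the level will fall toward this value.)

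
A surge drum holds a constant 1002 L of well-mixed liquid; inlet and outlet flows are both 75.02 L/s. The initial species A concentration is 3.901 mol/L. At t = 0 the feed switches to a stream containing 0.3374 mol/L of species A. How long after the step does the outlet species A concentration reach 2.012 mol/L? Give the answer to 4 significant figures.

Species balance: V dC/dt = Q(C_in − C) ⇒ τ = V/Q = 13.3564 s.
C(t) = C_in + (C₀ − C_in) e^(−t/τ). Set C = 2.012 and solve for t:
e^(−t/τ) = (C − C_in)/(C₀ − C_in) = (2.012 − 0.3374)/(3.901 − 0.3374) = 0.469918
t = −τ ln(…) = 13.3564 × 0.755197 = 10.0867 s.

10.09 s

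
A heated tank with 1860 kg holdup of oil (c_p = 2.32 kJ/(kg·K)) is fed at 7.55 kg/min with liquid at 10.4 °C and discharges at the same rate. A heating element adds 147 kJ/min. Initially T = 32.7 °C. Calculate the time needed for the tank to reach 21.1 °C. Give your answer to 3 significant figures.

Heat balance on the well-mixed liquid: M c_p dT/dt = ṁ c_p (T_in − T) + 147.
τ = M/ṁ = 246.36 min; T_ss = T_in + Q̇/(ṁ c_p) = 18.792 °C.
T(t) = T_ss + (T₀ − T_ss) e^(−t/τ). Set T = 21.1:
e^(−t/τ) = (21.1 − 18.792)/(32.7 − 18.792) = 0.16593
t = −246.36 · ln(0.16593) = 442.51 min.

443 min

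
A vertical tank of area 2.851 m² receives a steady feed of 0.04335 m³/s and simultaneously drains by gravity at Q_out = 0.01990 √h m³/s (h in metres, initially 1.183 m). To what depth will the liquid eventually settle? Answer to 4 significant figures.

4.745 m

A dh/dt = Q_in − 0.01990 √h. Steady state requires inflow = outflow:
Q_in = 0.01990 √h_ss ⇒ √h_ss = 0.04335/0.01990 = 2.17839.
h_ss = 2.17839² = 4.74539 m. (Since h₀ = 1.183 m < h_ss, the level will rise toward this value.)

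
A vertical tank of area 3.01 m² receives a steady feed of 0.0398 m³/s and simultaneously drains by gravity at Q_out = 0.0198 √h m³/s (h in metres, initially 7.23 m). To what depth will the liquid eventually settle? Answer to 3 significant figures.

4.04 m

Level balance: A dh/dt = 0.0398 − 0.0198 √h. Setting dh/dt = 0:
Q_in = 0.0198 √h_ss ⇒ √h_ss = 0.0398/0.0198 = 2.0101.
h_ss = 2.0101² = 4.0405 m. (Since h₀ = 7.23 m > h_ss, the level will fall toward this value.)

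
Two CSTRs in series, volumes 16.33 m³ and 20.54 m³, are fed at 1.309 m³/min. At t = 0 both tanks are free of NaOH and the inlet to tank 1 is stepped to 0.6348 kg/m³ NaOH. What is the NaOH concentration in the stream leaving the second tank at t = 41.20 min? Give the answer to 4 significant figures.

Each tank obeys Vᵢ dCᵢ/dt = Q(Cᵢ₋₁ − Cᵢ), so τᵢ = Vᵢ/Q.
τ₁ = 16.33/1.309 = 12.4752 min; τ₂ = 20.54/1.309 = 15.6914 min.
Solving the cascade with C₁(0)=C₂(0)=0 gives C₂(t) = C_in[1 − (τ₁ e^(−t/τ₁) − τ₂ e^(−t/τ₂))/(τ₁ − τ₂)].
At t = 41.20: e^(−t/τ₁) = 0.0367889, e^(−t/τ₂) = 0.0723929.
C₂ = 0.6348·[1 − (12.4752·0.0367889 − 15.6914·0.0723929)/(-3.21620)] = 0.6348·0.789504 = 0.501177 kg/m³.

0.5012 kg/m³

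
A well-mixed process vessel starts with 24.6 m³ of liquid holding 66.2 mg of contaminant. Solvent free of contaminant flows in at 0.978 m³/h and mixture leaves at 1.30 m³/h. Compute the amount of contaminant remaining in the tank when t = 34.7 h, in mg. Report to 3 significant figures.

5.74 mg

Total volume: dV/dt = Q_in − Q_out = -0.32200 m³/h, so V(t) = 24.6 − 0.32200 t and V(34.7) = 13.427 m³.
Solute balance: dm/dt = 0 − Q_out C = −Q_out m/V(t).
Separate: dm/m = −Q_out dt/V(t) ⇒ ln(m/m₀) = −(Q_out/(Q_in−Q_out)) ln(V/V₀).
m = m₀ (V₀/V)^(Q_out/(Q_in−Q_out)) = 66.2 × (24.6/13.427)^(-4.0373) = 5.7436 mg.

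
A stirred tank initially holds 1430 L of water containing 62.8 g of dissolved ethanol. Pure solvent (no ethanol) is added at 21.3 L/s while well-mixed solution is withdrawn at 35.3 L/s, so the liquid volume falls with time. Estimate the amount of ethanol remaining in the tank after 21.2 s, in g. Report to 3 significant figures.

Total volume: dV/dt = Q_in − Q_out = -14.000 L/s, so V(t) = 1430 − 14.000 t and V(21.2) = 1133.2 L.
Solute balance: dm/dt = 0 − Q_out C = −Q_out m/V(t).
dm/m = −Q_out dt/(V₀ − 14.000 t); integrating gives ln(m/m₀) = −(Q_out/(Q_in−Q_out)) ln(V/V₀).
m = m₀ (V₀/V)^(Q_out/(Q_in−Q_out)) = 62.8 × (1430/1133.2)^(-2.5214) = 34.932 g.

34.9 g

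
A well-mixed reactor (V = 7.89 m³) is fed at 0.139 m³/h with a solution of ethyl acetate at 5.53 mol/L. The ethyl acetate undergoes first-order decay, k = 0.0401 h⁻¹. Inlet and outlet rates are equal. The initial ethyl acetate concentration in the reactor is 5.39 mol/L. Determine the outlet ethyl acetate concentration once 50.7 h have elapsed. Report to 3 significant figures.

Species balance: V dC/dt = Q C_in − Q C − k V C.
This is linear with rate a = Q/V + k = 0.057717 h⁻¹.
C_ss = Q C_in/(Q + kV) = 1.6879 mol/L; C(t) = C_ss + (C₀ − C_ss) e^(−a t).
C(50.7) = 1.6879 + (3.7021)·e^(−0.057717·50.7) = 1.6879 + (3.7021)·0.053597 = 1.8864 mol/L.

1.89 mol/L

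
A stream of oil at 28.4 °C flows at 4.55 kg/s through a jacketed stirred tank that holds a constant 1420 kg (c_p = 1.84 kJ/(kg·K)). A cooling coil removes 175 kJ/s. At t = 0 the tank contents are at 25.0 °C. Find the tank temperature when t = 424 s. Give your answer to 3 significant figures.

Heat balance on the well-mixed liquid: M c_p dT/dt = ṁ c_p (T_in − T) − 175.
Rearrange: dT/dt = (T_ss − T)/τ with τ = M/ṁ = 312.09 s and T_ss = T_in − Q̇/(ṁ c_p) = 7.4970 °C.
This is linear first-order; T(t) = T_ss + (T₀ − T_ss) e^(−t/τ).
T(424) = 7.4970 + (17.503)·e^(−424/312.09) = 7.4970 + (17.503)·0.25702 = 11.996 °C.

12.0 °C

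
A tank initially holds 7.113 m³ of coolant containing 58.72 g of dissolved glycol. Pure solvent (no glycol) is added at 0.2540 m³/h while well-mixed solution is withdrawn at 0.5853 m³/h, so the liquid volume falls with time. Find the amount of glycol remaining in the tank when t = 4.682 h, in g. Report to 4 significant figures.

Let m(t) be the amount of glycol. Volume: V(t) = V₀ + (Q_in − Q_out) t = 7.113 − 0.331300 t; V(4.682) = 5.56185 m³.
Species balance (pure solvent in): dm/dt = −Q_out · m/V(t).
Separate: dm/m = −Q_out dt/V(t) ⇒ ln(m/m₀) = −(Q_out/(Q_in−Q_out)) ln(V/V₀).
m = m₀ (V₀/V)^(Q_out/(Q_in−Q_out)) = 58.72 × (7.113/5.56185)^(-1.76668) = 38.0230 g.

38.02 g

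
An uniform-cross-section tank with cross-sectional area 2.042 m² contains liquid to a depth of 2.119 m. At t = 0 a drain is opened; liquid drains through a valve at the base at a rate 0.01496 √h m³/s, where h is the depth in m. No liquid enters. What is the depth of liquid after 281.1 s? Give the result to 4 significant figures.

0.1815 m

Accumulation of liquid (constant cross-section A): A dh/dt = −0.01496 √h.
Separate and integrate: 2(√h − √h₀) = −(0.01496/A) t.
√h = √2.119 − 0.01496·281.1/(2·2.042) = 1.45568 − 1.02969 = 0.425988.
h = 0.425988² = 0.181466 m.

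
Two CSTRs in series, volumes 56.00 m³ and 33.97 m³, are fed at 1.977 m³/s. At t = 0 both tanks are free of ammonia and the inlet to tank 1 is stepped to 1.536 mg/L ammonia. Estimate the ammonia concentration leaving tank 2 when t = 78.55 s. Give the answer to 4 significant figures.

1.317 mg/L

Time constants: τᵢ = Vᵢ/Q for each well-mixed tank.
τ₁ = 56.00/1.977 = 28.3257 s; τ₂ = 33.97/1.977 = 17.1826 s.
Solving the cascade with C₁(0)=C₂(0)=0 gives C₂(t) = C_in[1 − (τ₁ e^(−t/τ₁) − τ₂ e^(−t/τ₂))/(τ₁ − τ₂)].
At t = 78.55: e^(−t/τ₁) = 0.0624683, e^(−t/τ₂) = 0.0103426.
C₂ = 1.536·[1 − (28.3257·0.0624683 − 17.1826·0.0103426)/(11.1431)] = 1.536·0.857154 = 1.31659 mg/L.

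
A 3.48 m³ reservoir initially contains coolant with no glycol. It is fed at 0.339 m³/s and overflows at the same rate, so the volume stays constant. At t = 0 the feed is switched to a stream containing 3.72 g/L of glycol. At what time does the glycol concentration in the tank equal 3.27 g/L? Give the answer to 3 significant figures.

21.7 s

Accumulation = in − out for the solute gives V dC/dt = Q(C_in − C), so τ = V/Q = 10.265 s.
C(t) = C_in + (C₀ − C_in) e^(−t/τ). Set C = 3.27 and solve for t:
e^(−t/τ) = (C − C_in)/(C₀ − C_in) = (3.27 − 3.72)/(0 − 3.72) = 0.12097
t = −τ ln(…) = 10.265 × 2.1122 = 21.683 s.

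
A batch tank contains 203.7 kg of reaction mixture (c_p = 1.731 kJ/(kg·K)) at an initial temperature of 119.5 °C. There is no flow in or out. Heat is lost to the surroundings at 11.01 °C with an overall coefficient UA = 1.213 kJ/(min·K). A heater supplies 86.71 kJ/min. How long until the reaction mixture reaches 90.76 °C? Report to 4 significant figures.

435.7 min

M c_p dT/dt = −UA(T − T_amb) + Q̇.
τ = M c_p/UA = 290.688 min; T_ss = T_amb + Q̇/UA = 11.01 + 86.71/1.213 = 82.4939 °C.
T(t) = T_ss + (T₀ − T_ss)e^(−t/τ); set T = 90.76:
t = −τ ln[(T − T_ss)/(T₀ − T_ss)] = −290.688 · ln(0.223371) = 435.719 min.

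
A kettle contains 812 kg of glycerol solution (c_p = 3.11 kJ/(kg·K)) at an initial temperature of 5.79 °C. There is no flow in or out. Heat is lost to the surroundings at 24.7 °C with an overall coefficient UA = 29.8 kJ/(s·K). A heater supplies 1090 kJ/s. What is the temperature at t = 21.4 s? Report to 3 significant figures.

Lumped-capacitance energy balance: M c_p dT/dt = UA(T_amb − T) + Q̇.
dT/dt = (T_ss − T)/τ with T_ss = T_amb + Q̇/UA = 24.7 + 1090/29.8 = 61.277 °C, τ = M c_p/UA = 812·3.11/29.8 = 84.742 s.
T approaches T_ss exponentially: T(t) = T_ss + (T₀ − T_ss) e^(−t/τ).
T(21.4) = 61.277 + (-55.487)·0.77683 = 18.173 °C.

18.2 °C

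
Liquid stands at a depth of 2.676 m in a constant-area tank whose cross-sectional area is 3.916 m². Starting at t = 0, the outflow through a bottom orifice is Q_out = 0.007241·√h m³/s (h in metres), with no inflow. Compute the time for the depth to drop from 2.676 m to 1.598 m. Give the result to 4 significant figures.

With no inflow, A dh/dt = −0.007241 √h.
∫ h^(−1/2) dh = −(0.007241/A) ∫ dt, giving 2√h = 2√h₀ − (0.007241/A) t.
t = 2A(√h₀ − √h)/0.007241 = 2·3.916·(√2.676 − √1.598)/0.007241
  = 7.83200 × (1.63585 − 1.26412) / 0.007241 = 402.068 s.

402.1 s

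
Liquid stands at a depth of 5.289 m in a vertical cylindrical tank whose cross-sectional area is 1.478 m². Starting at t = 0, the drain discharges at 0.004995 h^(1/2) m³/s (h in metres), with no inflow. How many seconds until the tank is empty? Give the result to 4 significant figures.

A dh/dt = −Q_out = −0.004995 √h.
This is separable: 2 d(√h)/dt = −0.004995/A, so √h = √h₀ − (0.004995/(2A)) t.
Tank is empty when √h = 0: t_empty = 2A√h₀/0.004995.
t_empty = 2·1.478·√5.289/0.004995 = 2.95600·2.29978/0.004995 = 1360.99 s.

1361 s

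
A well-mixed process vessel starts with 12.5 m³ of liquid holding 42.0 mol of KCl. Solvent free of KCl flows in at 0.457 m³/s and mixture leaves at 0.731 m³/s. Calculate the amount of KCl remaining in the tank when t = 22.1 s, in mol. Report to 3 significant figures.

Let m(t) be the amount of KCl. Volume: V(t) = V₀ + (Q_in − Q_out) t = 12.5 − 0.27400 t; V(22.1) = 6.4446 m³.
No KCl enters, so dm/dt = −Q_out · (m/V).
dm/m = −Q_out dt/(V₀ − 0.27400 t); integrating gives ln(m/m₀) = −(Q_out/(Q_in−Q_out)) ln(V/V₀).
m = m₀ (V₀/V)^(Q_out/(Q_in−Q_out)) = 42.0 × (12.5/6.4446)^(-2.6679) = 7.1724 mol.

7.17 mol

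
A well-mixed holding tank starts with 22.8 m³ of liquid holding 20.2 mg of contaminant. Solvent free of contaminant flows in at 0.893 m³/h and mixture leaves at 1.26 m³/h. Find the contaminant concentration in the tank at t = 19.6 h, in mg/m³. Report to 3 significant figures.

0.352 mg/m³

Let m(t) be the amount of contaminant. Volume: V(t) = V₀ + (Q_in − Q_out) t = 22.8 − 0.36700 t; V(19.6) = 15.607 m³.
Solute balance: dm/dt = 0 − Q_out C = −Q_out m/V(t).
dm/m = −Q_out dt/(V₀ − 0.36700 t); integrating gives ln(m/m₀) = −(Q_out/(Q_in−Q_out)) ln(V/V₀).
m = m₀ (V₀/V)^(Q_out/(Q_in−Q_out)) = 20.2 × (22.8/15.607)^(-3.4332) = 5.4975 mg.
C = m/V = 5.4975/15.607 = 0.35225 mg/m³.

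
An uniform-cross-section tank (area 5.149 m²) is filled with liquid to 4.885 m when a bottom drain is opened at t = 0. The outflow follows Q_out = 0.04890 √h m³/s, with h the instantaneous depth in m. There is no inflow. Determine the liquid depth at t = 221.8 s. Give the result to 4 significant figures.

With no inflow, A dh/dt = −0.04890 √h.
Separate and integrate: 2(√h − √h₀) = −(0.04890/A) t.
√h = √4.885 − 0.04890·221.8/(2·5.149) = 2.21020 − 1.05322 = 1.15699.
h = 1.15699² = 1.33862 m.

1.339 m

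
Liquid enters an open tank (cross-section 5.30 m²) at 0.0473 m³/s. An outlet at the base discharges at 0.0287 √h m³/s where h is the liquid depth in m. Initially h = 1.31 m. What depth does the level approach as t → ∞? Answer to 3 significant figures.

A dh/dt = Q_in − 0.0287 √h. Steady state requires inflow = outflow:
Q_in = 0.0287 √h_ss ⇒ √h_ss = 0.0473/0.0287 = 1.6481.
h_ss = 1.6481² = 2.7162 m. (Since h₀ = 1.31 m < h_ss, the level will rise toward this value.)

2.72 m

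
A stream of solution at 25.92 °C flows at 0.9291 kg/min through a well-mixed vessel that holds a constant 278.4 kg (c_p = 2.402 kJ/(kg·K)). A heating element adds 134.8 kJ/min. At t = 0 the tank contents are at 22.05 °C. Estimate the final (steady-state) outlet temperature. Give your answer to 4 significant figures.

86.32 °C

M c_p dT/dt = ṁ c_p (T_in − T) + Q̇.
At steady state dT/dt = 0 ⇒ T_ss = T_in + Q̇/(ṁ c_p) = 25.92 + 134.8/(0.9291·2.402) = 86.3224 °C.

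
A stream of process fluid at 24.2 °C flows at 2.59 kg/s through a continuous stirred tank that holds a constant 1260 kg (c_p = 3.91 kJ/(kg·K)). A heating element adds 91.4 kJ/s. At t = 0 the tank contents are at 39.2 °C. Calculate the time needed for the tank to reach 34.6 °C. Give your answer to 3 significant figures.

M c_p dT/dt = ṁ c_p (T_in − T) + Q̇.
τ = M/ṁ = 486.49 s; T_ss = T_in + Q̇/(ṁ c_p) = 33.225 °C.
T(t) = T_ss + (T₀ − T_ss) e^(−t/τ). Set T = 34.6:
e^(−t/τ) = (34.6 − 33.225)/(39.2 − 33.225) = 0.23007
t = −486.49 · ln(0.23007) = 714.84 s.

715 s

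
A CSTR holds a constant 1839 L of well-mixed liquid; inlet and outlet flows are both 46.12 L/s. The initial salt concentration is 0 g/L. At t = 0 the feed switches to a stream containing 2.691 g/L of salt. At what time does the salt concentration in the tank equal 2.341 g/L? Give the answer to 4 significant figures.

81.33 s

Unsteady species balance (constant V, well mixed): V dC/dt = Q(C_in − C), so τ = V/Q = 39.8742 s.
C(t) = C_in + (C₀ − C_in) e^(−t/τ). Set C = 2.341 and solve for t:
e^(−t/τ) = (C − C_in)/(C₀ − C_in) = (2.341 − 2.691)/(0 − 2.691) = 0.130063
t = −τ ln(…) = 39.8742 × 2.03973 = 81.3329 s.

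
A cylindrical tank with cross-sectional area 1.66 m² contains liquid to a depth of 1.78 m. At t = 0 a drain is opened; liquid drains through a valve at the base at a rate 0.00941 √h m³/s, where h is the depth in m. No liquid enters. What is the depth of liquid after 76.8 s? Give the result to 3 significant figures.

1.25 m

A dh/dt = −Q_out = −0.00941 √h.
∫ h^(−1/2) dh = −(0.00941/A) ∫ dt, giving 2√h = 2√h₀ − (0.00941/A) t.
√h = √1.78 − 0.00941·76.8/(2·1.66) = 1.3342 − 0.21768 = 1.1165.
h = 1.1165² = 1.2465 m.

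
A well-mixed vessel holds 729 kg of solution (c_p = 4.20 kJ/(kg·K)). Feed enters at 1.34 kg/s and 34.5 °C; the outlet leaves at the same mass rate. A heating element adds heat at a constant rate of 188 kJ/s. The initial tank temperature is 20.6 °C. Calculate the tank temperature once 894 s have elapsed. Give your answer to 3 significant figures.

M c_p dT/dt = ṁ c_p (T_in − T) + Q̇.
Rearrange: dT/dt = (T_ss − T)/τ with τ = M/ṁ = 544.03 s and T_ss = T_in + Q̇/(ṁ c_p) = 67.904 °C.
Integrating: T(t) = T_ss + (T₀ − T_ss) e^(−t/τ).
T(894) = 67.904 + (-47.304)·e^(−894/544.03) = 67.904 + (-47.304)·0.19334 = 58.758 °C.

58.8 °C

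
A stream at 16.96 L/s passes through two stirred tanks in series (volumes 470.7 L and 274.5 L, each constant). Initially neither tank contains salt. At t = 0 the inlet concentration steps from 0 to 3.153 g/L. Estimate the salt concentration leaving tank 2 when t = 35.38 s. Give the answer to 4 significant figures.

Species balance on tank i: dCᵢ/dt = (Cᵢ₋₁ − Cᵢ)/τᵢ with τᵢ = Vᵢ/Q.
τ₁ = 470.7/16.96 = 27.7535 s; τ₂ = 274.5/16.96 = 16.1851 s.
Tank 1: C₁ = C_in(1 − e^(−t/τ₁)). Tank 2 (τ₁ ≠ τ₂): C₂ = C_in[1 − (τ₁ e^(−t/τ₁) − τ₂ e^(−t/τ₂))/(τ₁ − τ₂)].
At t = 35.38: e^(−t/τ₁) = 0.279489, e^(−t/τ₂) = 0.112370.
C₂ = 3.153·[1 − (27.7535·0.279489 − 16.1851·0.112370)/(11.5684)] = 3.153·0.486698 = 1.53456 g/L.

1.535 g/L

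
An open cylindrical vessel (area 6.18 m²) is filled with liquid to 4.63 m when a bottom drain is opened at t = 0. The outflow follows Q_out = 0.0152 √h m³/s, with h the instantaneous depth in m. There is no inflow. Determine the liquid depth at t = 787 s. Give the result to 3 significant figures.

1.40 m

Mass balance (ρ constant): A dh/dt = −0.0152 √h.
∫ h^(−1/2) dh = −(0.0152/A) ∫ dt, giving 2√h = 2√h₀ − (0.0152/A) t.
√h = √4.63 − 0.0152·787/(2·6.18) = 2.1517 − 0.96783 = 1.1839.
h = 1.1839² = 1.4016 m.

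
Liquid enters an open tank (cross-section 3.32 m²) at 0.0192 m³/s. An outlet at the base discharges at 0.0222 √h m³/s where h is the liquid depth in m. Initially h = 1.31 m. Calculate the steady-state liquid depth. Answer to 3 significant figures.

Mass balance (ρ constant): A dh/dt = Q_in − 0.0222 √h. At steady state dh/dt = 0:
Q_in = 0.0222 √h_ss ⇒ √h_ss = 0.0192/0.0222 = 0.86486.
h_ss = 0.86486² = 0.74799 m. (Since h₀ = 1.31 m > h_ss, the level will fall toward this value.)

0.748 m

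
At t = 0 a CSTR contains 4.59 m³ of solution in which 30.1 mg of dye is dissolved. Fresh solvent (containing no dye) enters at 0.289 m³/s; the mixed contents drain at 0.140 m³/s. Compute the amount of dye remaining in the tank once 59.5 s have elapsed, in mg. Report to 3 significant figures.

11.0 mg

Let m(t) be the amount of dye. Volume: V(t) = V₀ + (Q_in − Q_out) t = 4.59 + 0.14900 t; V(59.5) = 13.455 m³.
No dye enters, so dm/dt = −Q_out · (m/V).
dm/m = −Q_out dt/(V₀ + 0.14900 t); integrating gives ln(m/m₀) = −(Q_out/(Q_in−Q_out)) ln(V/V₀).
m = m₀ (V₀/V)^(Q_out/(Q_in−Q_out)) = 30.1 × (4.59/13.455)^(0.93960) = 10.957 mg.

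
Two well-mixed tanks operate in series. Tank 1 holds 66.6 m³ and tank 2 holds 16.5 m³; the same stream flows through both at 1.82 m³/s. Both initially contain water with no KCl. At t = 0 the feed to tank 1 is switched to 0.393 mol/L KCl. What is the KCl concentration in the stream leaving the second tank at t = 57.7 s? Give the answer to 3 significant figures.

0.285 mol/L

Each tank obeys Vᵢ dCᵢ/dt = Q(Cᵢ₋₁ − Cᵢ), so τᵢ = Vᵢ/Q.
τ₁ = 66.6/1.82 = 36.593 s; τ₂ = 16.5/1.82 = 9.0659 s.
Solving the cascade with C₁(0)=C₂(0)=0 gives C₂(t) = C_in[1 − (τ₁ e^(−t/τ₁) − τ₂ e^(−t/τ₂))/(τ₁ − τ₂)].
At t = 57.7: e^(−t/τ₁) = 0.20664, e^(−t/τ₂) = 0.0017216.
C₂ = 0.393·[1 − (36.593·0.20664 − 9.0659·0.0017216)/(27.527)] = 0.393·0.72587 = 0.28527 mol/L.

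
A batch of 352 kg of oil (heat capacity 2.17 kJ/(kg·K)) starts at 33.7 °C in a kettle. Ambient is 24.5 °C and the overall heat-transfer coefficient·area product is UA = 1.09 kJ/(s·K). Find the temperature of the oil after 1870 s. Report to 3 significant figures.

Unsteady energy balance on the tank contents: M c_p dT/dt = −UA(T − T_amb).
dT/dt = (T_ss − T)/τ with T_ss = T_amb = 24.500 °C, τ = M c_p/UA = 352·2.17/1.09 = 700.77 s.
T approaches T_ss exponentially: T(t) = T_ss + (T₀ − T_ss) e^(−t/τ).
T(1870) = 24.500 + (9.2000)·0.069357 = 25.138 °C.

25.1 °C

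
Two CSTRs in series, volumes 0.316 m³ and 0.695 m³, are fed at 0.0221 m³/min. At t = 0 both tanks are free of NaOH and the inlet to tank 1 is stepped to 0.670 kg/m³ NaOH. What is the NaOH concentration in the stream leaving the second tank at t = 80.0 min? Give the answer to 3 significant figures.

Each tank obeys Vᵢ dCᵢ/dt = Q(Cᵢ₋₁ − Cᵢ), so τᵢ = Vᵢ/Q.
τ₁ = 0.316/0.0221 = 14.299 min; τ₂ = 0.695/0.0221 = 31.448 min.
Tank 1: C₁ = C_in(1 − e^(−t/τ₁)). Tank 2 (τ₁ ≠ τ₂): C₂ = C_in[1 − (τ₁ e^(−t/τ₁) − τ₂ e^(−t/τ₂))/(τ₁ − τ₂)].
At t = 80.0: e^(−t/τ₁) = 0.0037166, e^(−t/τ₂) = 0.078561.
C₂ = 0.670·[1 − (14.299·0.0037166 − 31.448·0.078561)/(-17.149)] = 0.670·0.85904 = 0.57555 kg/m³.

0.576 kg/m³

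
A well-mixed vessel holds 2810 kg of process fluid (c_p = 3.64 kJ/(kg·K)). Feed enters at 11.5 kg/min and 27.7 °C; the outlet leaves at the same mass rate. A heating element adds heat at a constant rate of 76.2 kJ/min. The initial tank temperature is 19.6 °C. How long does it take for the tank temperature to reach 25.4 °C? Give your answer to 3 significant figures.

M c_p dT/dt = ṁ c_p (T_in − T) + Q̇.
τ = M/ṁ = 244.35 min; T_ss = T_in + Q̇/(ṁ c_p) = 29.520 °C.
T(t) = T_ss + (T₀ − T_ss) e^(−t/τ). Set T = 25.4:
e^(−t/τ) = (25.4 − 29.520)/(19.6 − 29.520) = 0.41534
t = −244.35 · ln(0.41534) = 214.70 min.

215 min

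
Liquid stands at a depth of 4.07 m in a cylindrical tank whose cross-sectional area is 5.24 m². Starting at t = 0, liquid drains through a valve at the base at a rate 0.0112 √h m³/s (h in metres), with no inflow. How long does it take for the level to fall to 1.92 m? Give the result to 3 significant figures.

With no inflow, A dh/dt = −0.0112 √h.
∫ h^(−1/2) dh = −(0.0112/A) ∫ dt, giving 2√h = 2√h₀ − (0.0112/A) t.
t = 2A(√h₀ − √h)/0.0112 = 2·5.24·(√4.07 − √1.92)/0.0112
  = 10.480 × (2.0174 − 1.3856) / 0.0112 = 591.17 s.

591 s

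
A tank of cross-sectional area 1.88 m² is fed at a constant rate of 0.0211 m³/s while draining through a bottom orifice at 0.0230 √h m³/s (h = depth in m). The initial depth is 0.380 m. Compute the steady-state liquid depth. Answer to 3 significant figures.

A dh/dt = Q_in − 0.0230 √h. Steady state requires inflow = outflow:
Q_in = 0.0230 √h_ss ⇒ √h_ss = 0.0211/0.0230 = 0.91739.
h_ss = 0.91739² = 0.84161 m. (Since h₀ = 0.380 m < h_ss, the level will rise toward this value.)

0.842 m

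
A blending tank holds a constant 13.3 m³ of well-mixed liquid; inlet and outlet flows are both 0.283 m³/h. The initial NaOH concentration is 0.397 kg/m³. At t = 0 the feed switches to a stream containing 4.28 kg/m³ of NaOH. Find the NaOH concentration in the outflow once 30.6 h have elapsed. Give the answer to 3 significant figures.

Mass balance on the solute (V constant): V dC/dt = Q(C_in − C).
So dC/dt = (C_in − C)/τ with τ = V/Q = 13.3/0.283 = 46.996 h.
C approaches C_in exponentially: C(t) = C_in + (C₀ − C_in) e^(−t/τ).
C(30.6) = 4.28 + (0.397 − 4.28)·e^(−30.6/46.996) = 4.28 + (-3.8830)·0.52147 = 2.2552 kg/m³.

2.26 kg/m³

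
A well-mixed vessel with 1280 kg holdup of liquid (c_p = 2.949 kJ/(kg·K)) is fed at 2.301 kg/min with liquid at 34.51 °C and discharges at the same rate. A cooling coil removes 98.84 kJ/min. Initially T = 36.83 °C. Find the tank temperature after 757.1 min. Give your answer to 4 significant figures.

Heat balance on the well-mixed liquid: M c_p dT/dt = ṁ c_p (T_in − T) − 98.84.
Rearrange: dT/dt = (T_ss − T)/τ with τ = M/ṁ = 556.280 min and T_ss = T_in − Q̇/(ṁ c_p) = 19.9440 °C.
Solution: T(t) = T_ss + (T₀ − T_ss) e^(−t/τ).
T(757.1) = 19.9440 + (16.8860)·e^(−757.1/556.280) = 19.9440 + (16.8860)·0.256403 = 24.2736 °C.

24.27 °C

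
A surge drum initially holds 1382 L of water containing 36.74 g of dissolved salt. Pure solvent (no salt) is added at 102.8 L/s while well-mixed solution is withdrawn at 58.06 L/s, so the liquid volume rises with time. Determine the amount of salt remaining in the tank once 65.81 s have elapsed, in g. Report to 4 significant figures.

8.356 g

Let m(t) be the amount of salt. Volume: V(t) = V₀ + (Q_in − Q_out) t = 1382 + 44.7400 t; V(65.81) = 4326.34 L.
Solute balance: dm/dt = 0 − Q_out C = −Q_out m/V(t).
Separate: dm/m = −Q_out dt/V(t) ⇒ ln(m/m₀) = −(Q_out/(Q_in−Q_out)) ln(V/V₀).
m = m₀ (V₀/V)^(Q_out/(Q_in−Q_out)) = 36.74 × (1382/4326.34)^(1.29772) = 8.35551 g.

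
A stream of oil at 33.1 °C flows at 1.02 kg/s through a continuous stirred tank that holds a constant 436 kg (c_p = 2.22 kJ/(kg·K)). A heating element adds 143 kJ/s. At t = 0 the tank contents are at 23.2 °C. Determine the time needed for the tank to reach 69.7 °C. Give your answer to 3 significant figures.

Energy balance: M c_p dT/dt = ṁ c_p (T_in − T) + 143.
τ = M/ṁ = 427.45 s; T_ss = T_in + Q̇/(ṁ c_p) = 96.251 °C.
T(t) = T_ss + (T₀ − T_ss) e^(−t/τ). Set T = 69.7:
e^(−t/τ) = (69.7 − 96.251)/(23.2 − 96.251) = 0.36346
t = −427.45 · ln(0.36346) = 432.62 s.

433 s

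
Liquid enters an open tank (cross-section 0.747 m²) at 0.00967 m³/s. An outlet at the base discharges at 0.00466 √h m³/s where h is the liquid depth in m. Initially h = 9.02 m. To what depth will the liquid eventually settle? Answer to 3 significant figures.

4.31 m

Level balance: A dh/dt = 0.00967 − 0.00466 √h. Setting dh/dt = 0:
Q_in = 0.00466 √h_ss ⇒ √h_ss = 0.00967/0.00466 = 2.0751.
h_ss = 2.0751² = 4.3061 m. (Since h₀ = 9.02 m > h_ss, the level will fall toward this value.)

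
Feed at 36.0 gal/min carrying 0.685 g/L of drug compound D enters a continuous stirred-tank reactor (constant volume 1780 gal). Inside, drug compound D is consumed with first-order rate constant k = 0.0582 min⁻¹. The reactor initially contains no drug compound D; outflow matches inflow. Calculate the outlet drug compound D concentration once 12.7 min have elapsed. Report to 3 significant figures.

0.111 g/L

Species balance: V dC/dt = Q C_in − Q C − k V C.
This is linear with rate a = Q/V + k = 0.078425 min⁻¹.
C_ss = Q C_in/(Q + kV) = 0.17665 g/L; C(t) = C_ss + (C₀ − C_ss) e^(−a t).
C(12.7) = 0.17665 + (-0.17665)·e^(−0.078425·12.7) = 0.17665 + (-0.17665)·0.36936 = 0.11140 g/L.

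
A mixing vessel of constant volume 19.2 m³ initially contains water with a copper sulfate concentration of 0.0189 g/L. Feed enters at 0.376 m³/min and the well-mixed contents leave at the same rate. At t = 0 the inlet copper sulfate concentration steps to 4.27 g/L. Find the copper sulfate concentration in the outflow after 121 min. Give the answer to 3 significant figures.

Accumulation = in − out for the solute gives V dC/dt = Q(C_in − C).
So dC/dt = (C_in − C)/τ with τ = V/Q = 19.2/0.376 = 51.064 min.
Integrating: C(t) = C_in + (C₀ − C_in) e^(−t/τ).
C(121) = 4.27 + (0.0189 − 4.27)·e^(−121/51.064) = 4.27 + (-4.2511)·0.093520 = 3.8724 g/L.

3.87 g/L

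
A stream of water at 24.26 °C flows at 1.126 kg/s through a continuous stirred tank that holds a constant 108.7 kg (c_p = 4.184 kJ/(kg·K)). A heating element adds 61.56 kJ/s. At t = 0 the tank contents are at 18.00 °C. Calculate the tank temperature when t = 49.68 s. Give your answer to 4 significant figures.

M c_p dT/dt = ṁ c_p (T_in − T) + Q̇.
Rearrange: dT/dt = (T_ss − T)/τ with τ = M/ṁ = 96.5364 s and T_ss = T_in + Q̇/(ṁ c_p) = 37.3268 °C.
Integrating: T(t) = T_ss + (T₀ − T_ss) e^(−t/τ).
T(49.68) = 37.3268 + (-19.3268)·e^(−49.68/96.5364) = 37.3268 + (-19.3268)·0.597725 = 25.7747 °C.

25.77 °C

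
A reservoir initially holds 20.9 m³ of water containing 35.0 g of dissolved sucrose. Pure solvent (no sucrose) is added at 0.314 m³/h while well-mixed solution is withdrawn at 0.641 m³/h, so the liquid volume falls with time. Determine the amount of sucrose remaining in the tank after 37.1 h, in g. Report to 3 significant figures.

6.38 g

Total volume: dV/dt = Q_in − Q_out = -0.32700 m³/h, so V(t) = 20.9 − 0.32700 t and V(37.1) = 8.7683 m³.
Solute balance: dm/dt = 0 − Q_out C = −Q_out m/V(t).
dm/m = −Q_out dt/(V₀ − 0.32700 t); integrating gives ln(m/m₀) = −(Q_out/(Q_in−Q_out)) ln(V/V₀).
m = m₀ (V₀/V)^(Q_out/(Q_in−Q_out)) = 35.0 × (20.9/8.7683)^(-1.9602) = 6.3768 g.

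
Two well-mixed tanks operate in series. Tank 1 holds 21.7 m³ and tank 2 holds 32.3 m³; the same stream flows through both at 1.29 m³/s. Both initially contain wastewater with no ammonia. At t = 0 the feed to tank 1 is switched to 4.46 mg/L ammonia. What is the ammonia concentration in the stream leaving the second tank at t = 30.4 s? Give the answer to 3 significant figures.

1.92 mg/L

Time constants: τᵢ = Vᵢ/Q for each well-mixed tank.
τ₁ = 21.7/1.29 = 16.822 s; τ₂ = 32.3/1.29 = 25.039 s.
Solving the cascade with C₁(0)=C₂(0)=0 gives C₂(t) = C_in[1 − (τ₁ e^(−t/τ₁) − τ₂ e^(−t/τ₂))/(τ₁ − τ₂)].
At t = 30.4: e^(−t/τ₁) = 0.16411, e^(−t/τ₂) = 0.29697.
C₂ = 4.46·[1 − (16.822·0.16411 − 25.039·0.29697)/(-8.2171)] = 4.46·0.43105 = 1.9225 mg/L.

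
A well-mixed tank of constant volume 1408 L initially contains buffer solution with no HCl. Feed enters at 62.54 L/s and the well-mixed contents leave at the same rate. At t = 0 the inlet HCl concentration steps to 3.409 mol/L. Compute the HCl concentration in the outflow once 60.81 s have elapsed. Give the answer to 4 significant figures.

3.180 mol/L

Transient balance on the dissolved component: V dC/dt = Q(C_in − C).
So dC/dt = (C_in − C)/τ with τ = V/Q = 1408/62.54 = 22.5136 s.
C approaches C_in exponentially: C(t) = C_in + (C₀ − C_in) e^(−t/τ).
C(60.81) = 3.409 + (0 − 3.409)·e^(−60.81/22.5136) = 3.409 + (-3.40900)·0.0671360 = 3.18013 mol/L.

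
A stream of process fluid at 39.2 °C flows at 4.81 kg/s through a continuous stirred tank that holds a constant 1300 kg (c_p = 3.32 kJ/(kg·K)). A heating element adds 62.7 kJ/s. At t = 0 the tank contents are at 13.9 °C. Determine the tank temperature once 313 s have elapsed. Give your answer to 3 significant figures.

33.9 °C

Heat balance on the well-mixed liquid: M c_p dT/dt = ṁ c_p (T_in − T) + 62.7.
τ = M/ṁ = 270.27 s; T_ss = T_in + Q̇/(ṁ c_p) = 39.2 + 62.7/(4.81·3.32) = 43.126 °C.
This is linear first-order; T(t) = T_ss + (T₀ − T_ss) e^(−t/τ).
T(313) = 43.126 + (-29.226)·e^(−313/270.27) = 43.126 + (-29.226)·0.31408 = 33.947 °C.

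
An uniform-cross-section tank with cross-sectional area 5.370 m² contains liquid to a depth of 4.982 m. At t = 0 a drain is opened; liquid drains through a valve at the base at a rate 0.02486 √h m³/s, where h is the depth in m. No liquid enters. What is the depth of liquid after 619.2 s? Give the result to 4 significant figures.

0.6380 m

A dh/dt = −Q_out = −0.02486 √h.
This is separable: 2 d(√h)/dt = −0.02486/A, so √h = √h₀ − (0.02486/(2A)) t.
√h = √4.982 − 0.02486·619.2/(2·5.370) = 2.23204 − 1.43327 = 0.798770.
h = 0.798770² = 0.638034 m.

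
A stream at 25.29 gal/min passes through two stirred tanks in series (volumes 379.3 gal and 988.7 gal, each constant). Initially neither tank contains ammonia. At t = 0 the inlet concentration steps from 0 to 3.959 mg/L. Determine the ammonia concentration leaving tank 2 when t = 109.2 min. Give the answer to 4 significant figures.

Each tank obeys Vᵢ dCᵢ/dt = Q(Cᵢ₋₁ − Cᵢ), so τᵢ = Vᵢ/Q.
τ₁ = 379.3/25.29 = 14.9980 min; τ₂ = 988.7/25.29 = 39.0945 min.
Tank 1: C₁ = C_in(1 − e^(−t/τ₁)). Tank 2 (τ₁ ≠ τ₂): C₂ = C_in[1 − (τ₁ e^(−t/τ₁) − τ₂ e^(−t/τ₂))/(τ₁ − τ₂)].
At t = 109.2: e^(−t/τ₁) = 0.000688524, e^(−t/τ₂) = 0.0612231.
C₂ = 3.959·[1 − (14.9980·0.000688524 − 39.0945·0.0612231)/(-24.0965)] = 3.959·0.901099 = 3.56745 mg/L.

3.567 mg/L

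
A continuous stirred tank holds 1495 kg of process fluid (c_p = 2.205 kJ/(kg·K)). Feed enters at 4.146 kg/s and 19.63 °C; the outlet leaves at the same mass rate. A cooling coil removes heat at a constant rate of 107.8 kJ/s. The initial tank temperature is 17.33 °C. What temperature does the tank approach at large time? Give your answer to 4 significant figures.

Energy balance: M c_p dT/dt = ṁ c_p (T_in − T) − 107.8.
At steady state dT/dt = 0 ⇒ T_ss = T_in − Q̇/(ṁ c_p) = 19.63 − 107.8/(4.146·2.205) = 7.83818 °C.

7.838 °C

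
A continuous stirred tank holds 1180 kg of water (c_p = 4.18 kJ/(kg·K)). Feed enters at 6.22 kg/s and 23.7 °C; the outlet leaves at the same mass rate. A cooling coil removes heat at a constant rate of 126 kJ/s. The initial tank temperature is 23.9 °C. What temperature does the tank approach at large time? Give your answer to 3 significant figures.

Unsteady energy balance on the tank contents: M c_p dT/dt = ṁ c_p (T_in − T) − 126.
At steady state dT/dt = 0 ⇒ T_ss = T_in − Q̇/(ṁ c_p) = 23.7 − 126/(6.22·4.18) = 18.854 °C.

18.9 °C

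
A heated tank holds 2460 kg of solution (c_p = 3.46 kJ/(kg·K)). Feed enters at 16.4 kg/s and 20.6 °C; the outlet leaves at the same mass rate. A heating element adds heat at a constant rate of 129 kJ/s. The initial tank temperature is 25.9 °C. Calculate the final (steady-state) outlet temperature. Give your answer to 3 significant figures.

22.9 °C

M c_p dT/dt = ṁ c_p (T_in − T) + Q̇.
At steady state dT/dt = 0 ⇒ T_ss = T_in + Q̇/(ṁ c_p) = 20.6 + 129/(16.4·3.46) = 22.873 °C.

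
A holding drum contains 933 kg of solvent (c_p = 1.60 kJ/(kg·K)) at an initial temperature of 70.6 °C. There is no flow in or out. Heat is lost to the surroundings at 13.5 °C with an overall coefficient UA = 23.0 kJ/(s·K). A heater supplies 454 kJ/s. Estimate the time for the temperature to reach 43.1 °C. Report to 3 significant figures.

Lumped-capacitance energy balance: M c_p dT/dt = UA(T_amb − T) + Q̇.
τ = M c_p/UA = 64.904 s; T_ss = T_amb + Q̇/UA = 13.5 + 454/23.0 = 33.239 °C.
T(t) = T_ss + (T₀ − T_ss)e^(−t/τ); set T = 43.1:
t = −τ ln[(T − T_ss)/(T₀ − T_ss)] = −64.904 · ln(0.26394) = 86.456 s.

86.5 s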